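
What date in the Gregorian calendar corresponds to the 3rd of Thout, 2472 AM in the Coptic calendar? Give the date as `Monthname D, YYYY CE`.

September 20, 2755 CE

Julian Day Number of the source date = 2727565.
Converting JDN 2727565 to the Gregorian calendar gives 20 September 2755 CE.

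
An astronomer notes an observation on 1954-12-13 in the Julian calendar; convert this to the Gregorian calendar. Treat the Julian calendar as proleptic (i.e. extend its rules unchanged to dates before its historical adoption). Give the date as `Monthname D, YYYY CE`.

The Julian–Gregorian offset here is 13 days (Julian trailing).
13 December 1954 Julian + 13 days → 26 December 1954 Gregorian.

December 26, 1954 CE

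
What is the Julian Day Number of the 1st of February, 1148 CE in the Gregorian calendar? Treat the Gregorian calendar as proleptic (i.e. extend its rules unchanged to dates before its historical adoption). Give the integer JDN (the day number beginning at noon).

2140389

JDN 2451545 is 1 January 2000 CE (Gregorian); the target day is −311156 days from there, so JDN = 2140389.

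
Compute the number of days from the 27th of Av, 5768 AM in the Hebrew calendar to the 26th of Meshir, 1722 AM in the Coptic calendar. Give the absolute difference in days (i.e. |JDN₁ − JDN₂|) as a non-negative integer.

907

First date → JDN 2454707; second date → JDN 2453800.
The interval is |2454707 − 2453800| = 907 days.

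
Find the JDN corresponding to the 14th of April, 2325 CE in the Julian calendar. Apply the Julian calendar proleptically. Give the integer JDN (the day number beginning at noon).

Equivalently 30 April 2325 (Gregorian).
JDN 2400001 is 17 November 1858 CE (Gregorian), MJD 0; the target day is +170367 days from there, so JDN = 2570368.

2570368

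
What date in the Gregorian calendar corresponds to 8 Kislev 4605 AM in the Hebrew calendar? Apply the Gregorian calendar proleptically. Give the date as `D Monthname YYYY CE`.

Both dates share Julian Day Number 2029654; in the Gregorian calendar that is 25 November 844 CE.

25 November 844 CE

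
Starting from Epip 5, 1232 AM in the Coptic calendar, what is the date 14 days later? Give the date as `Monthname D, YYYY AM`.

Epip 19, 1232 AM

JDN of Epip 5, 1232 AM = 2274957.
2274957 + 14 = 2274971.
JDN 2274971 in the Coptic calendar is Epip 19, 1232 AM.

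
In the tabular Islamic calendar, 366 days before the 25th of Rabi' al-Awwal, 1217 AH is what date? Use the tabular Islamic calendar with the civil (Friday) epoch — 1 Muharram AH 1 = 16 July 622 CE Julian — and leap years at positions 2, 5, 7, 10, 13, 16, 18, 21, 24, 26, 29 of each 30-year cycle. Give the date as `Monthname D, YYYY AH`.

The starting date is JDN 2379433; 2379433 − 366 = 2379067.
JDN 2379067 corresponds to Rabi' al-Awwal 14, 1216 AH.

Rabi' al-Awwal 14, 1216 AH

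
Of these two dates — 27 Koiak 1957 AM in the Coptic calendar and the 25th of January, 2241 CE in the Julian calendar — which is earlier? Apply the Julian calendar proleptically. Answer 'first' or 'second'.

First date → JDN 2539575; second date → JDN 2539608.
JDN 2539575 < JDN 2539608, so the first date is earlier.

first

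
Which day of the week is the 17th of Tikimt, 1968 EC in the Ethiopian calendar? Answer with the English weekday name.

Tuesday

Equivalently 28 October 1975 Gregorian, JDN 2442714.
2442714 ≡ 1 (mod 7); counting from Monday = 0 gives Tuesday.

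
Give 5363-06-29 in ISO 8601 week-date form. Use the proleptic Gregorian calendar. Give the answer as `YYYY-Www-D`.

The weekday is Wednesday (ISO weekday 3).
That Wednesday belongs to ISO week 26 of ISO year 5363.

5363-W26-3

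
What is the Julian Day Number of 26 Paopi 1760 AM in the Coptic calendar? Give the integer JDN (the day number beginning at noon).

2467560

Equivalently 6 November 2043 (Gregorian).
JDN 2400001 is 17 November 1858 CE (Gregorian), MJD 0; the target day is +67559 days from there, so JDN = 2467560.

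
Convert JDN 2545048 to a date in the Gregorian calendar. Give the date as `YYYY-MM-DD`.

JDN 2451545 is 1 Jan 2000; 2545048 is +93503 days from there.

2256-01-02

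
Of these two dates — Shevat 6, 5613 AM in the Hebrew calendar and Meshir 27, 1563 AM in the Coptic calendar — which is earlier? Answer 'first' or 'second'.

Converting both to JDN: 2397869 vs 2395726; the smaller is the second.

second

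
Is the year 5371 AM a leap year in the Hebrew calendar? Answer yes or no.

Hebrew year 5371 is year 13 of its 19-year Metonic cycle; leap years are at positions 3, 6, 8, 11, 14, 17, 19, so it is a common year (12 months).

no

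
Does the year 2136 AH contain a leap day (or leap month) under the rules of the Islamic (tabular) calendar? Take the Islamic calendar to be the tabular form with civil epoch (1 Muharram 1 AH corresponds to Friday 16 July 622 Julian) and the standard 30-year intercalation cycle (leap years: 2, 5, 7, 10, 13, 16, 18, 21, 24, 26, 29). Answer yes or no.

Year 2136 AH is year 6 of its 30-year cycle; leap positions are 2, 5, 7, 10, 13, 16, 18, 21, 24, 26, 29, so it is a common year (354 days).

no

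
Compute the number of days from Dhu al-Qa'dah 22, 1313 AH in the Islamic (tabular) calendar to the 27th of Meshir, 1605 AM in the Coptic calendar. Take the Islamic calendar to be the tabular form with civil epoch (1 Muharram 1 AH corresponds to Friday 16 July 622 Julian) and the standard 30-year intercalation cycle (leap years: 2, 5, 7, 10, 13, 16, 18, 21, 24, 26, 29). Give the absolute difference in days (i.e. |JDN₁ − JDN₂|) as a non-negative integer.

2618

First date → JDN 2413685; second date → JDN 2411067.
The interval is |2413685 − 2411067| = 2618 days.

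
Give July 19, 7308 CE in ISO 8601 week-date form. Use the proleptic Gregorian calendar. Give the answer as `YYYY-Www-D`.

The weekday is Thursday (ISO weekday 4).
That Thursday belongs to ISO week 29 of ISO year 7308.

7308-W29-4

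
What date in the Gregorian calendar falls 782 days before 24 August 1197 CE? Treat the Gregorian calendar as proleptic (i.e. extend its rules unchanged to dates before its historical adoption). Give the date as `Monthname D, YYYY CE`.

Counting 782 days back from JDN 2158491 reaches JDN 2157709, which is July 4, 1195 CE.

July 4, 1195 CE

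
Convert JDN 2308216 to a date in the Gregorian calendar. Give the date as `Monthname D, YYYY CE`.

July 31, 1607 CE

Counting from JDN 2299161 = 15 Oct 1582 gives an offset of 9055 days.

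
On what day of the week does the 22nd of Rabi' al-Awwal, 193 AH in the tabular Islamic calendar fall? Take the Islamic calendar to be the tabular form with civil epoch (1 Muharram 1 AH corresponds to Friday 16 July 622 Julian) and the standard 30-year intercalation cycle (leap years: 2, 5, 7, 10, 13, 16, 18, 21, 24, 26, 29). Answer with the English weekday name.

Saturday

Equivalently 17 January 809 Gregorian, JDN 2016558.
Since JDN mod 7 = 5 (0 = Monday), the day is Saturday.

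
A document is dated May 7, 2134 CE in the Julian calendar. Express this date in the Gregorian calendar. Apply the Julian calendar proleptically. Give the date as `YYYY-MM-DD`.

2134-05-21

At this point the Julian calendar is 14 days behind the Gregorian.
7 May 2134 Julian + 14 days → 21 May 2134 Gregorian.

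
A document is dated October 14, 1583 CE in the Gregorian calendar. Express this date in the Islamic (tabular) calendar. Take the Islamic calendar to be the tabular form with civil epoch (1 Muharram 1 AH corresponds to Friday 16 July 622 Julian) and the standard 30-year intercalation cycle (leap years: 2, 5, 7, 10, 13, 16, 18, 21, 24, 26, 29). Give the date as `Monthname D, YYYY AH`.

Ramadan 27, 991 AH

Both dates share Julian Day Number 2299525; in the tabular Islamic calendar that is 27 Ramadan 991 AH.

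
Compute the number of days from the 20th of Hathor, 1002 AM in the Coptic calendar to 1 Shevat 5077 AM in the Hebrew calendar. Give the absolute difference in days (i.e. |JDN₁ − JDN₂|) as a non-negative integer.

11383

JDN of the first date = 2190724.
JDN of the second date = 2202107.
|2202107 − 2190724| = 11383.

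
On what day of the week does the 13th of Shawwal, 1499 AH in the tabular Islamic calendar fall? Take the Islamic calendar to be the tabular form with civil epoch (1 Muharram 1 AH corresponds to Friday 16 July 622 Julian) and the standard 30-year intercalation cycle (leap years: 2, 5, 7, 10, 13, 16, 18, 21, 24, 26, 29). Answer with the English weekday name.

Saturday

This is JDN 2479559 (12 September 2076 Gregorian).
JDN 2479559 mod 7 = 5, and JDN 0 was a Monday, so this is a Saturday.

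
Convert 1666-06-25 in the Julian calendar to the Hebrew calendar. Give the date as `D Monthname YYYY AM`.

2 Tammuz 5426 AM

The source date corresponds to 5 July 1666 in the Gregorian calendar (JDN 2329740).
That day falls on 2 Tammuz 5426 AM in the Hebrew calendar.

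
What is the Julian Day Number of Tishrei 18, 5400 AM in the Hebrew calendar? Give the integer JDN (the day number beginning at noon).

2319981

In the Gregorian calendar the same day is 16 October 1639.
JDN 2400001 is 17 November 1858 CE (Gregorian), MJD 0; the target day is −80020 days from there, so JDN = 2319981.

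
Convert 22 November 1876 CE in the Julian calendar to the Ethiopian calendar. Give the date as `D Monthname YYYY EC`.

Julian Day Number of the source date = 2406593.
Converting JDN 2406593 to the Ethiopian calendar gives 26 Hidar 1869 EC.

26 Hidar 1869 EC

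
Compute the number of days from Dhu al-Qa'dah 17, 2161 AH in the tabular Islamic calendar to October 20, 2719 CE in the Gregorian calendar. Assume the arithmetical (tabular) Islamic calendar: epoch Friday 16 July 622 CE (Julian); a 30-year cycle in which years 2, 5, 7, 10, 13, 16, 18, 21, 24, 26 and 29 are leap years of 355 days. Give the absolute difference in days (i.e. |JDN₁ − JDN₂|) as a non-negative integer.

263

First date → JDN 2714183; second date → JDN 2714446.
The interval is |2714183 − 2714446| = 263 days.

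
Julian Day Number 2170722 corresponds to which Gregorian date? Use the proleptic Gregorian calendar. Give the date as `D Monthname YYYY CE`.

18 February 1231 CE

JDN 2451545 is 1 Jan 2000; 2170722 is −280823 days from there.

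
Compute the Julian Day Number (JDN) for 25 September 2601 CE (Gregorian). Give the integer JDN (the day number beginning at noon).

2671323

JDN 2400001 is 17 November 1858 CE (Gregorian), MJD 0; the target day is +271322 days from there, so JDN = 2671323.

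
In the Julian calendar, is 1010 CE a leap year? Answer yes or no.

1010 mod 4 = 2, so it is a common year in the Julian calendar.

no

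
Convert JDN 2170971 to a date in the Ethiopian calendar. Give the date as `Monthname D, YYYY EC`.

Tikimt 20, 1224 EC

JDN 2170971 is 25 October 1231 in the proleptic Gregorian calendar.
In the Ethiopian calendar that day is Tikimt 20, 1224 EC.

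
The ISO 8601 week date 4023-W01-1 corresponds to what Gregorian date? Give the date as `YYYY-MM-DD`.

4023-01-02

ISO week 1 of 4023 is the week containing the first Thursday of 4023.
Week 1, day 1 (Monday) lands on 4023-01-02.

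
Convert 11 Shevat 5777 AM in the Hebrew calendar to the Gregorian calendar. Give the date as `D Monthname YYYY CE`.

7 February 2017 CE

Both dates share Julian Day Number 2457792; in the Gregorian calendar that is 7 February 2017 CE.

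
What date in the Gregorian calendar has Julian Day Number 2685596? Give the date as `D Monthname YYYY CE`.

Counting from JDN 2299161 = 15 Oct 1582 gives an offset of 386435 days.

23 October 2640 CE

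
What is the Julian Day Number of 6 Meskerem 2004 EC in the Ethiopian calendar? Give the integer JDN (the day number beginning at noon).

In the Gregorian calendar the same day is 17 September 2011.
JDN 2451545 is 1 January 2000 CE (Gregorian); the target day is +4277 days from there, so JDN = 2455822.

2455822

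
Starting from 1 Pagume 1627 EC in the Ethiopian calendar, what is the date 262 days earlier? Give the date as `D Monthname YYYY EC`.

9 Tahsas 1627 EC

The starting date is JDN 2318477; 2318477 − 262 = 2318215.
JDN 2318215 corresponds to 9 Tahsas 1627 EC.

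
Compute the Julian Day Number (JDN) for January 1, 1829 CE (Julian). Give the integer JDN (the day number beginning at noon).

2389101

Equivalently 13 January 1829 (Gregorian).
JDN 2299161 is 15 October 1582 CE (Gregorian); the target day is +89940 days from there, so JDN = 2389101.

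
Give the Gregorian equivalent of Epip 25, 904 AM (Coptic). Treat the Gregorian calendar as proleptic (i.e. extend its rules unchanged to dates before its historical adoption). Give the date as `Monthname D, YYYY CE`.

Julian Day Number of the source date = 2155175.
Converting JDN 2155175 to the Gregorian calendar gives 26 July 1188 CE.

July 26, 1188 CE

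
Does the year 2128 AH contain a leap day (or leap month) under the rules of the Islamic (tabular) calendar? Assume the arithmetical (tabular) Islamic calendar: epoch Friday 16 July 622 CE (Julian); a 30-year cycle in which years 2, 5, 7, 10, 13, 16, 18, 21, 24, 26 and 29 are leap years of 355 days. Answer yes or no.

Year 2128 AH is year 28 of its 30-year cycle; leap positions are 2, 5, 7, 10, 13, 16, 18, 21, 24, 26, 29, so it is a common year (354 days).

no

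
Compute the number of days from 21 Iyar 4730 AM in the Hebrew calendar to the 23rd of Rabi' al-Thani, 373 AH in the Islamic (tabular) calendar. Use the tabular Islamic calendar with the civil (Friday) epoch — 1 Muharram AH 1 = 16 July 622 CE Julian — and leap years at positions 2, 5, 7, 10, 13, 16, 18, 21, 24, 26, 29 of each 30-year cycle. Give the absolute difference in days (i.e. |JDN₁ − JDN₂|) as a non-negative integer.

4904

JDN of the first date = 2075471.
JDN of the second date = 2080375.
|2080375 − 2075471| = 4904.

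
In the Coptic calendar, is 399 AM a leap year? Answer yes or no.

yes

399 mod 4 = 3; in the Coptic calendar a year is leap when year mod 4 = 3, so it is a leap year.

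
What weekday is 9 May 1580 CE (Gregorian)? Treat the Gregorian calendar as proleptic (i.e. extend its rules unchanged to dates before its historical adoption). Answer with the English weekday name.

2298272 ≡ 4 (mod 7); counting from Monday = 0 gives Friday.

Friday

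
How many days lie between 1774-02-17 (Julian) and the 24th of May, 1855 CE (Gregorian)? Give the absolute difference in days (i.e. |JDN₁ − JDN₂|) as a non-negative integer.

JDN of the first date = 2369059.
JDN of the second date = 2398728.
|2398728 − 2369059| = 29669.

29669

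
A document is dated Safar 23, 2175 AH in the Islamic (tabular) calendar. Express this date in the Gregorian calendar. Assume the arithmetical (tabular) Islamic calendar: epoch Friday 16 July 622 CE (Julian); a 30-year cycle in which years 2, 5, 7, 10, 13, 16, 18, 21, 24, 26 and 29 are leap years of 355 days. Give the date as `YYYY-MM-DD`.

Both dates share Julian Day Number 2718885; in the Gregorian calendar that is 15 December 2731 CE.

2731-12-15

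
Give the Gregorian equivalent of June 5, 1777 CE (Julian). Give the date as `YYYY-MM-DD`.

For dates in this range the Gregorian date is 11 days ahead of the Julian.
5 June 1777 Julian + 11 days → 16 June 1777 Gregorian.

1777-06-16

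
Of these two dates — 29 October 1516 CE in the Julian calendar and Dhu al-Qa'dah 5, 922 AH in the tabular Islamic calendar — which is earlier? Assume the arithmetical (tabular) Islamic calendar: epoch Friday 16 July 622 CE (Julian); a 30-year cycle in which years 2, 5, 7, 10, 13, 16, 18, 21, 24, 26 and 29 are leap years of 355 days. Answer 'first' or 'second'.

first

Converting both to JDN: 2275079 vs 2275111; the smaller is the first.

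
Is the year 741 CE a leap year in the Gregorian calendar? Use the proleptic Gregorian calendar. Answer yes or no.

741 is not divisible by 4, so it is a common year.

no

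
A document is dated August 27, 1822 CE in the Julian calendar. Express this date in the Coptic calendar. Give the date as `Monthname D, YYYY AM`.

The source date corresponds to 8 September 1822 in the Gregorian calendar (JDN 2386782).
That day falls on 4 Pi Kogi Enavot 1538 AM in the Coptic calendar.

Pi Kogi Enavot 4, 1538 AM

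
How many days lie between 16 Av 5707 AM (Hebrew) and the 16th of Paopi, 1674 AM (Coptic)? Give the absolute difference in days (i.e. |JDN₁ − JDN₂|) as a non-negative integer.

3738

JDN of the first date = 2432400.
JDN of the second date = 2436138.
|2436138 − 2432400| = 3738.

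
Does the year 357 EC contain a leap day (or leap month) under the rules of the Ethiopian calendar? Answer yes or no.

357 mod 4 = 1; in the Ethiopian calendar a year is leap when year mod 4 = 3, so it is a common year.

no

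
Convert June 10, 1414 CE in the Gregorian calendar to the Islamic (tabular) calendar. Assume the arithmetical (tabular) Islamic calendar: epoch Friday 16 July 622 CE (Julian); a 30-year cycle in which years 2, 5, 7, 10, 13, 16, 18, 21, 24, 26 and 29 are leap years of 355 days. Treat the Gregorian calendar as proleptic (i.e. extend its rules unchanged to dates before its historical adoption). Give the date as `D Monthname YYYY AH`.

12 Rabi' al-Awwal 817 AH

Both dates share Julian Day Number 2237673; in the tabular Islamic calendar that is 12 Rabi' al-Awwal 817 AH.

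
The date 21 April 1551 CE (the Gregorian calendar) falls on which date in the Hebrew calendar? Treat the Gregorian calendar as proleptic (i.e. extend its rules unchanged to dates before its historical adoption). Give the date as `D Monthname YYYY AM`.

5 Iyar 5311 AM

Julian Day Number of the source date = 2287661.
Converting JDN 2287661 to the Hebrew calendar gives 5 Iyar 5311 AM.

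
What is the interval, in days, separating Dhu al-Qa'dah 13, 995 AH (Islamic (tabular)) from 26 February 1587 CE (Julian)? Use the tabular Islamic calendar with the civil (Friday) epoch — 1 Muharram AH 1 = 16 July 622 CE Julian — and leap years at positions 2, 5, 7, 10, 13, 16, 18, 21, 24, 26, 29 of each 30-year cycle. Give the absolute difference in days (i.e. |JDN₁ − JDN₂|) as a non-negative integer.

221

First date → JDN 2300987; second date → JDN 2300766.
The interval is |2300987 − 2300766| = 221 days.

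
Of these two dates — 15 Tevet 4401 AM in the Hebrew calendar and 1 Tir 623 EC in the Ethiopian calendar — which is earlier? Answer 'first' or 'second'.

The two dates have Julian Day Numbers 1955186 and 1951526 respectively.
Since 1951526 < 1955186, the second date comes first.

second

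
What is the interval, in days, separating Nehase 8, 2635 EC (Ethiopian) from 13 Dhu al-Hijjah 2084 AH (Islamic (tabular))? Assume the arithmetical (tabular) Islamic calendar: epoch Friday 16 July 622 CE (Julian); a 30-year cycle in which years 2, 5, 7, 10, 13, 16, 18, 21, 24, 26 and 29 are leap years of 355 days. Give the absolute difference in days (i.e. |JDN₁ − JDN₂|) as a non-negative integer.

297

First date → JDN 2686626; second date → JDN 2686923.
The interval is |2686626 − 2686923| = 297 days.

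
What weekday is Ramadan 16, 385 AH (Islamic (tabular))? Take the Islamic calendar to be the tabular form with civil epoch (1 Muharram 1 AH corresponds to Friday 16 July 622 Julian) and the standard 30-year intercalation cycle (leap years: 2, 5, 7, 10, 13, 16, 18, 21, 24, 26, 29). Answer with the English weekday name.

This is JDN 2084768 (19 October 995 Gregorian).
JDN 2084768 mod 7 = 0, and JDN 0 was a Monday, so this is a Monday.

Monday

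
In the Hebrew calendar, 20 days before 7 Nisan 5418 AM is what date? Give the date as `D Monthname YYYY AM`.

16 Adar II 5418 AM

Counting 20 days back from JDN 2326732 reaches JDN 2326712, which is 16 Adar II 5418 AM.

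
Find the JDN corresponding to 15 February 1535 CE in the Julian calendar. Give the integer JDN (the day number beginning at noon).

Equivalently 25 February 1535 (proleptic Gregorian).
JDN 2451545 is 1 January 2000 CE (Gregorian); the target day is −169783 days from there, so JDN = 2281762.

2281762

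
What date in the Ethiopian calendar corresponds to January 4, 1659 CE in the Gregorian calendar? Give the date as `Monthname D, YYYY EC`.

Julian Day Number of the source date = 2327001.
Converting JDN 2327001 to the Ethiopian calendar gives 29 Tahsas 1651 EC.

Tahsas 29, 1651 EC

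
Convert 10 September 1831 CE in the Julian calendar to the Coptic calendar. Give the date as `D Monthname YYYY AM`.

Julian Day Number of the source date = 2390083.
Converting JDN 2390083 to the Coptic calendar gives 12 Thout 1548 AM.

12 Thout 1548 AM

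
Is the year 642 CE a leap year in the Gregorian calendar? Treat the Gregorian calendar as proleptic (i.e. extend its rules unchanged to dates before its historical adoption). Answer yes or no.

642 is not divisible by 4, so it is a common year.

no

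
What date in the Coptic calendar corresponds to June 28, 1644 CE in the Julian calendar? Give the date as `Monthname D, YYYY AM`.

Epip 4, 1360 AM

Both dates share Julian Day Number 2321708; in the Coptic calendar that is 4 Epip 1360 AM.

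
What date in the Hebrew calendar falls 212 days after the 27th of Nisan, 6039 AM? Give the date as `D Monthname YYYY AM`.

Counting 212 days forward from JDN 2553547 reaches JDN 2553759, which is 3 Kislev 6040 AM.

3 Kislev 6040 AM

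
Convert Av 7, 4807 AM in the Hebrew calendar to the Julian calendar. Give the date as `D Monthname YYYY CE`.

2 August 1047 CE

Both dates share Julian Day Number 2103688; in the Julian calendar that is 2 August 1047 CE.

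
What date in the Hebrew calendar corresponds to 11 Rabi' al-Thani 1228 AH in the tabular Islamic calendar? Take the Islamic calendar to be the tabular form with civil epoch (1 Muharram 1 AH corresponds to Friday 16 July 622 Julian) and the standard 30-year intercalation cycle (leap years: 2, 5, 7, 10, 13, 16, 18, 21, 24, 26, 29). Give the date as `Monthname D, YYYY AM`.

Nisan 13, 5573 AM

Both dates share Julian Day Number 2383347; in the Hebrew calendar that is 13 Nisan 5573 AM.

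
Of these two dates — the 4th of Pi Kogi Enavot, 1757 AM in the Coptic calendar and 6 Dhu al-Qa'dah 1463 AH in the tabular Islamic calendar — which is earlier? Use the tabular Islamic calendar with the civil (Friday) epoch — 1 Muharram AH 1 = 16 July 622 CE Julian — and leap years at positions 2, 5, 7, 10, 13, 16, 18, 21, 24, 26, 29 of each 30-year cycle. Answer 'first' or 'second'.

first

First date → JDN 2466772; second date → JDN 2466824.
JDN 2466772 < JDN 2466824, so the first date is earlier.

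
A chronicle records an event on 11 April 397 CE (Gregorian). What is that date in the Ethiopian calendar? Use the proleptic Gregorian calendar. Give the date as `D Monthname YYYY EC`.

15 Miyazya 389 EC

Both dates share Julian Day Number 1866162; in the Ethiopian calendar that is 15 Miyazya 389 EC.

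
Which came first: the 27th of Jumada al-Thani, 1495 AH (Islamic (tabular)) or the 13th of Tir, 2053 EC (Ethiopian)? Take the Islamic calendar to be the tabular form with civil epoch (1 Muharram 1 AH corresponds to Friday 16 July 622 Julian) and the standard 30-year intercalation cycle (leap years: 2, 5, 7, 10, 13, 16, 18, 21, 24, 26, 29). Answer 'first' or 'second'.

Converting both to JDN: 2478038 vs 2473846; the smaller is the second.

second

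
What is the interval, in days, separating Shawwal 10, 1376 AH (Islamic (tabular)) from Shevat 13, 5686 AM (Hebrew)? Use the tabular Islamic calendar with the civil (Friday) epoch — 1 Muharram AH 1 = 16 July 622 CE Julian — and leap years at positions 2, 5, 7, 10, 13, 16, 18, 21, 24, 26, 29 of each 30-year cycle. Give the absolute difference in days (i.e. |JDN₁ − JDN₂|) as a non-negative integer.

11425

JDN of the first date = 2435969.
JDN of the second date = 2424544.
|2424544 − 2435969| = 11425.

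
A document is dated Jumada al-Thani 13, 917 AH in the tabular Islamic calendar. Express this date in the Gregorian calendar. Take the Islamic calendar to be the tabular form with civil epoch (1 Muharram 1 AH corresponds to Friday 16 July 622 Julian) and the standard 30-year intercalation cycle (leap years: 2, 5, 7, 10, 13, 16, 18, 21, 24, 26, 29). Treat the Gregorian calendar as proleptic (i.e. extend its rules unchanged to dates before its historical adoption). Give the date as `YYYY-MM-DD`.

1511-09-17

Both dates share Julian Day Number 2273200; in the Gregorian calendar that is 17 September 1511 CE.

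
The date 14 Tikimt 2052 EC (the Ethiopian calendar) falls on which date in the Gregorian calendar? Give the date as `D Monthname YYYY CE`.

25 October 2059 CE

Julian Day Number of the source date = 2473392.
Converting JDN 2473392 to the Gregorian calendar gives 25 October 2059 CE.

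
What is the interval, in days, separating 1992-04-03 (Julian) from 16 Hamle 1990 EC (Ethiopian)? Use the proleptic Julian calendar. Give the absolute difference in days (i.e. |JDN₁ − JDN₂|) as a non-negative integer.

2289

JDN of the first date = 2448729.
JDN of the second date = 2451018.
|2451018 − 2448729| = 2289.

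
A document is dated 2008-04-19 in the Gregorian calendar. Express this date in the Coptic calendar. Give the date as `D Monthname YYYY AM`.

Both dates share Julian Day Number 2454576; in the Coptic calendar that is 11 Parmouti 1724 AM.

11 Parmouti 1724 AM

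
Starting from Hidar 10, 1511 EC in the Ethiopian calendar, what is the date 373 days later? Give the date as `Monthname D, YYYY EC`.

Hidar 17, 1512 EC

JDN of Hidar 10, 1511 EC = 2275817.
2275817 + 373 = 2276190.
JDN 2276190 in the Ethiopian calendar is Hidar 17, 1512 EC.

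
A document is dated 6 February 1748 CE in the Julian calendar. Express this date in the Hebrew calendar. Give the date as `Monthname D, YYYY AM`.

Julian Day Number of the source date = 2359551.
Converting JDN 2359551 to the Hebrew calendar gives 18 Adar I 5508 AM.

Adar I 18, 5508 AM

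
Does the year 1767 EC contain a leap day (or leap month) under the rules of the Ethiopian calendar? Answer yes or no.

yes

1767 mod 4 = 3; in the Ethiopian calendar a year is leap when year mod 4 = 3, so it is a leap year.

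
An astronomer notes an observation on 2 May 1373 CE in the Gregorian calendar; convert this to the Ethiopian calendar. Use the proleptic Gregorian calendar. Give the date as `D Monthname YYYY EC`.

Both dates share Julian Day Number 2222660; in the Ethiopian calendar that is 29 Miyazya 1365 EC.

29 Miyazya 1365 EC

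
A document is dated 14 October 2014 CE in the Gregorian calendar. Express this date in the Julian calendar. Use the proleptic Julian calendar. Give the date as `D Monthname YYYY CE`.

For dates in this range the Gregorian date is 13 days ahead of the Julian.
14 October 2014 Gregorian − 13 days → 1 October 2014 Julian.

1 October 2014 CE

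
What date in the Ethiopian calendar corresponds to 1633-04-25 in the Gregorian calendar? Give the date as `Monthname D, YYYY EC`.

Miyazya 20, 1625 EC

Both dates share Julian Day Number 2317616; in the Ethiopian calendar that is 20 Miyazya 1625 EC.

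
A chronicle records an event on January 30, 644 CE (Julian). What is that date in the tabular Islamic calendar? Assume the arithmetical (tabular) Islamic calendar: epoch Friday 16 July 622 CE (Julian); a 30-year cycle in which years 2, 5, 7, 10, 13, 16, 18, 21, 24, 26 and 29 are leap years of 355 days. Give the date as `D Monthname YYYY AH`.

14 Rabi' al-Awwal 23 AH

Julian Day Number of the source date = 1956308.
Converting JDN 1956308 to the tabular Islamic calendar gives 14 Rabi' al-Awwal 23 AH.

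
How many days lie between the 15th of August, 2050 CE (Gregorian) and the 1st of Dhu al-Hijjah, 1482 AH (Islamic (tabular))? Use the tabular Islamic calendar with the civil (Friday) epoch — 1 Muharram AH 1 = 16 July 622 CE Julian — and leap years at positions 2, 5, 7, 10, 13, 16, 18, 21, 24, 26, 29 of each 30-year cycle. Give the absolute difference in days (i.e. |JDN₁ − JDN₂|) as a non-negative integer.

3548

JDN of the first date = 2470034.
JDN of the second date = 2473582.
|2473582 − 2470034| = 3548.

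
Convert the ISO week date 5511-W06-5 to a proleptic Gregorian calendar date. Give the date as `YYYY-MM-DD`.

5511-02-10

ISO week 1 of 5511 is the week containing the first Thursday of 5511.
Week 6, day 5 (Friday) lands on 5511-02-10.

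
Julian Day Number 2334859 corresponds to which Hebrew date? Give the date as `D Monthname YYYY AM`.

13 Tammuz 5440 AM

JDN 2334859 is 10 July 1680 in the Gregorian calendar.
In the Hebrew calendar that day is 13 Tammuz 5440 AM.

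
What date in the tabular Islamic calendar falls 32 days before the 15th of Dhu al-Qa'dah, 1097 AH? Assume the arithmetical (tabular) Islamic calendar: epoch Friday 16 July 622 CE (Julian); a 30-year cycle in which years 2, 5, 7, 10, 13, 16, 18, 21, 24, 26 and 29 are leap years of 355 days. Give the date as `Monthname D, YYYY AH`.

Shawwal 12, 1097 AH

JDN of the 15th of Dhu al-Qa'dah, 1097 AH = 2337135.
2337135 − 32 = 2337103.
JDN 2337103 in the tabular Islamic calendar is Shawwal 12, 1097 AH.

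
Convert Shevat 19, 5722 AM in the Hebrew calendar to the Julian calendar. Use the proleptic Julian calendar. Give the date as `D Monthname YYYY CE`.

11 January 1962 CE

The source date corresponds to 24 January 1962 in the Gregorian calendar (JDN 2437689).
That day falls on 11 January 1962 CE in the Julian calendar.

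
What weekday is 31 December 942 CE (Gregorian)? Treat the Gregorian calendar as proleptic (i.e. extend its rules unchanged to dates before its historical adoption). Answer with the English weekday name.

Monday

Since JDN mod 7 = 0 (0 = Monday), the day is Monday.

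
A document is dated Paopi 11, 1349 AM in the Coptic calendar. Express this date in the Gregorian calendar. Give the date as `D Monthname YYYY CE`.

Both dates share Julian Day Number 2317427; in the Gregorian calendar that is 18 October 1632 CE.

18 October 1632 CE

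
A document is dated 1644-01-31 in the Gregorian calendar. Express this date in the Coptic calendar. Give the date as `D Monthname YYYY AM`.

Both dates share Julian Day Number 2321549; in the Coptic calendar that is 25 Tobi 1360 AM.

25 Tobi 1360 AM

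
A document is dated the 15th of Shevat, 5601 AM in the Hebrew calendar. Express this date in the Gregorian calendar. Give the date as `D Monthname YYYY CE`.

6 February 1841 CE

Julian Day Number of the source date = 2393508.
Converting JDN 2393508 to the Gregorian calendar gives 6 February 1841 CE.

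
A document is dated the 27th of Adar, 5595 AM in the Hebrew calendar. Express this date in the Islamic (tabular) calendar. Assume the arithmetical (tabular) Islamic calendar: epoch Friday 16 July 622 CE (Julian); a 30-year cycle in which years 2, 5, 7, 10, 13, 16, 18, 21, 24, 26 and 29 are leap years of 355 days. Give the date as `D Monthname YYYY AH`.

The source date corresponds to 28 March 1835 in the Gregorian calendar (JDN 2391366).
That day falls on 28 Dhu al-Qa'dah 1250 AH in the tabular Islamic calendar.

28 Dhu al-Qa'dah 1250 AH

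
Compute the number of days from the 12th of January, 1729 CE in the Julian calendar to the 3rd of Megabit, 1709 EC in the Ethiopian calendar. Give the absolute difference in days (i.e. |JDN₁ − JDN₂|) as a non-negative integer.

4337

First date → JDN 2352587; second date → JDN 2348250.
The interval is |2352587 − 2348250| = 4337 days.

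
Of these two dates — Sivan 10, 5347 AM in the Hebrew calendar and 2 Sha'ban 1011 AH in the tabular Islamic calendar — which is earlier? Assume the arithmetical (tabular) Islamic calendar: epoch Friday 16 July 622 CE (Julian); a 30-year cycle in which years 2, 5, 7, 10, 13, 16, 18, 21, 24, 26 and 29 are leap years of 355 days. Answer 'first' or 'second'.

The two dates have Julian Day Numbers 2300866 and 2306558 respectively.
Since 2300866 < 2306558, the first date comes first.

first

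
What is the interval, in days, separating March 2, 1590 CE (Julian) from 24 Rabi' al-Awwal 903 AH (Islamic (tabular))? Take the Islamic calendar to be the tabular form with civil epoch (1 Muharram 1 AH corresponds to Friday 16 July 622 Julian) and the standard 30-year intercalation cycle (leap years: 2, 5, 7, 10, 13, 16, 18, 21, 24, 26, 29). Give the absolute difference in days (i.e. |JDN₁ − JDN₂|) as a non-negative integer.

33705

JDN of the first date = 2301866.
JDN of the second date = 2268161.
|2268161 − 2301866| = 33705.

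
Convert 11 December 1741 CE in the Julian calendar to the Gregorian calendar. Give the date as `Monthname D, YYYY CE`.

December 22, 1741 CE

The Julian–Gregorian offset here is 11 days (Julian trailing).
11 December 1741 Julian + 11 days → 22 December 1741 Gregorian.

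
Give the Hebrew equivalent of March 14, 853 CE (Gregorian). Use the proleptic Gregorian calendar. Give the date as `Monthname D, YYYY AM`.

Adar 26, 4613 AM

Both dates share Julian Day Number 2032685; in the Hebrew calendar that is 26 Adar 4613 AM.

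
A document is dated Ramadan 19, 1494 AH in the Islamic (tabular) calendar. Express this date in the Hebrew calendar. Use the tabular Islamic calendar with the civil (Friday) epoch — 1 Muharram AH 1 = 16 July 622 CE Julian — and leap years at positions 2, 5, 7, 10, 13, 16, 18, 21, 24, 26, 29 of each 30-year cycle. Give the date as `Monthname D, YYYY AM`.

Tishrei 20, 5832 AM

Julian Day Number of the source date = 2477763.
Converting JDN 2477763 to the Hebrew calendar gives 20 Tishrei 5832 AM.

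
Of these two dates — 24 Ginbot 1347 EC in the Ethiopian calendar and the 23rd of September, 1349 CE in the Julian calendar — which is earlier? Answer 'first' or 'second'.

The two dates have Julian Day Numbers 2216110 and 2214046 respectively.
Since 2214046 < 2216110, the second date comes first.

second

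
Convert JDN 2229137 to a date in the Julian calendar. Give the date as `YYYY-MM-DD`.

The proleptic Gregorian equivalent of JDN 2229137 is 25 January 1391.
In the Julian calendar that day is 1391-01-17.

1391-01-17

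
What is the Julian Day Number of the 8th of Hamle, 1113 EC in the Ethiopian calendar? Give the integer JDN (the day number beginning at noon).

In the proleptic Gregorian calendar the same day is 9 July 1121.
JDN 2451545 is 1 January 2000 CE (Gregorian); the target day is −320859 days from there, so JDN = 2130686.

2130686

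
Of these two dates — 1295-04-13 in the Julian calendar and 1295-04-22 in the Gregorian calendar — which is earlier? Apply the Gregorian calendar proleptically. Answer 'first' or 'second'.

first

First date → JDN 2194159; second date → JDN 2194161.
JDN 2194159 < JDN 2194161, so the first date is earlier.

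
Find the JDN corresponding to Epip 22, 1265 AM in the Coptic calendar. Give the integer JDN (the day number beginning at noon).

Equivalently 26 July 1549 (proleptic Gregorian).
JDN 2451545 is 1 January 2000 CE (Gregorian); the target day is −164518 days from there, so JDN = 2287027.

2287027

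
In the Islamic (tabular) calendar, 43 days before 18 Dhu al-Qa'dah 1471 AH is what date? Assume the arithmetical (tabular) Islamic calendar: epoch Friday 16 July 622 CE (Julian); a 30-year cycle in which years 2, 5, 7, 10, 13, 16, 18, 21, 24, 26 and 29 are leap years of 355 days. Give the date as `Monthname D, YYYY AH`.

JDN of 18 Dhu al-Qa'dah 1471 AH = 2469671.
2469671 − 43 = 2469628.
JDN 2469628 in the tabular Islamic calendar is Shawwal 4, 1471 AH.

Shawwal 4, 1471 AH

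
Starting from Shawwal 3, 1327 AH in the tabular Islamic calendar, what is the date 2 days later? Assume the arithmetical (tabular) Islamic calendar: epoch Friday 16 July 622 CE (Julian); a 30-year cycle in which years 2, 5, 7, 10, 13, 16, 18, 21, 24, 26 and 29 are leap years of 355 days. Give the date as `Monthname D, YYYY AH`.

Shawwal 5, 1327 AH

Counting 2 days forward from JDN 2418598 reaches JDN 2418600, which is Shawwal 5, 1327 AH.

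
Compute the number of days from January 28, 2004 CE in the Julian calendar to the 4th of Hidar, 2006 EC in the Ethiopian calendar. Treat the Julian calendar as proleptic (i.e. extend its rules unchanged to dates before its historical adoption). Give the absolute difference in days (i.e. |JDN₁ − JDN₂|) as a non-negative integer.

JDN of the first date = 2453046.
JDN of the second date = 2456610.
|2456610 − 2453046| = 3564.

3564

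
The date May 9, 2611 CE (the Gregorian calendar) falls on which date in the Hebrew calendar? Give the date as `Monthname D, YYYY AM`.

Julian Day Number of the source date = 2674836.
Converting JDN 2674836 to the Hebrew calendar gives 4 Iyar 6371 AM.

Iyar 4, 6371 AM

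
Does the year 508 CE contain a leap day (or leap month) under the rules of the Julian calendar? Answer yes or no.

yes

508 mod 4 = 0, so it is a leap year in the Julian calendar.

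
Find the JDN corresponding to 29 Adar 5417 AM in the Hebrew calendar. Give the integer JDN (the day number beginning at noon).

2326340

In the Gregorian calendar the same day is 14 March 1657.
JDN 2400001 is 17 November 1858 CE (Gregorian), MJD 0; the target day is −73661 days from there, so JDN = 2326340.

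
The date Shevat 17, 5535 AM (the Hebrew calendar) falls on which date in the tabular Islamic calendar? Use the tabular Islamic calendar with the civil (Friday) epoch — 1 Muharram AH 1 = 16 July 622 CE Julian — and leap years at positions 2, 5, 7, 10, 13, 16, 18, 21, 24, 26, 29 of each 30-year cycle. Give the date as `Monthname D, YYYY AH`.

Both dates share Julian Day Number 2369383; in the tabular Islamic calendar that is 16 Dhu al-Qa'dah 1188 AH.

Dhu al-Qa'dah 16, 1188 AH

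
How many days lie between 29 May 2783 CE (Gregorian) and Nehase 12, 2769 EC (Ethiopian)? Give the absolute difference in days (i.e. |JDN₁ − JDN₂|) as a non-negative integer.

JDN of the first date = 2737678.
JDN of the second date = 2735574.
|2735574 − 2737678| = 2104.

2104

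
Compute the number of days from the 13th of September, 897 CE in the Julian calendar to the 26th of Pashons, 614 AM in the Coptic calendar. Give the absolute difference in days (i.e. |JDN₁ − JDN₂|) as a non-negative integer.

First date → JDN 2048943; second date → JDN 2049193.
The interval is |2048943 − 2049193| = 250 days.

250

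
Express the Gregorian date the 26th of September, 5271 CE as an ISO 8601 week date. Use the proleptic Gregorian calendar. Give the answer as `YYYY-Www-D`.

The weekday is Saturday (ISO weekday 6).
That Saturday belongs to ISO week 39 of ISO year 5271.

5271-W39-6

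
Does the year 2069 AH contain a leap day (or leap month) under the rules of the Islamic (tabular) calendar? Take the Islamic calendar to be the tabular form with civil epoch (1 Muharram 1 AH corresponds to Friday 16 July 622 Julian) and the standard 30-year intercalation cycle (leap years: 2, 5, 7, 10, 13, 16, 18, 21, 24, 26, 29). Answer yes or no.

yes

Year 2069 AH is year 29 of its 30-year cycle; leap positions are 2, 5, 7, 10, 13, 16, 18, 21, 24, 26, 29, so it is a leap year (355 days).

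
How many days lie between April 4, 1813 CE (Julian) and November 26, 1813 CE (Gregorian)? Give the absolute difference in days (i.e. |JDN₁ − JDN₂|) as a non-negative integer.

224

First date → JDN 2383350; second date → JDN 2383574.
The interval is |2383350 − 2383574| = 224 days.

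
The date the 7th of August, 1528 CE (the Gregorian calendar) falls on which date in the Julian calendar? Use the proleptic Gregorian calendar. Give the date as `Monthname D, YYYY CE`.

July 28, 1528 CE

For dates in this range the Gregorian date is 10 days ahead of the Julian.
7 August 1528 Gregorian − 10 days → 28 July 1528 Julian.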